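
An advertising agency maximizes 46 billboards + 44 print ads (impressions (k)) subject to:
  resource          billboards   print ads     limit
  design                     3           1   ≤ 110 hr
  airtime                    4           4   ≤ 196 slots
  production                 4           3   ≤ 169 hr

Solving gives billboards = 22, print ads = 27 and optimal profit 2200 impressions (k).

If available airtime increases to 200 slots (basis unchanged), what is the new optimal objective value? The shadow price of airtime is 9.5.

Δb = 4, so new z* = 2200 + (9.5)·(4) = 2200 + 38 = 2238.

2238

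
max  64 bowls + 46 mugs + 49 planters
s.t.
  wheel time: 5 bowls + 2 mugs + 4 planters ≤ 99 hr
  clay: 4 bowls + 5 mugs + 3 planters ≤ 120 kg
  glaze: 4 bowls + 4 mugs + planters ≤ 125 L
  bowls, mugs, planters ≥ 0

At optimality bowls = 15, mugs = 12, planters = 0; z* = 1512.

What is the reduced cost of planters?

-1

Check each constraint at x*: wheel time 99/99 (tight); clay 120/120 (tight); glaze 108/125 (slack 17).
Since glaze is not tight, its dual is 0.
Dual feasibility on the basic columns requires 5·y_wheel time + 4·y_clay = 64, 2·y_wheel time + 5·y_clay = 46.
Solving: y_wheel time = 8, y_clay = 6.
Reduced cost of planters: c₃ − yᵀa₃ = 49 − (8·4 + 6·3) = 49 − 50 = -1.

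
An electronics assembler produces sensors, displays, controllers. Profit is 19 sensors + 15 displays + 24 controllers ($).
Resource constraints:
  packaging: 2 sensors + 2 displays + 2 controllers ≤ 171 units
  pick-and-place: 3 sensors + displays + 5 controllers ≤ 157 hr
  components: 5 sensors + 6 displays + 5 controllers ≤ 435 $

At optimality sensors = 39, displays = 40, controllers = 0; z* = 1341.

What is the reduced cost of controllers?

-1

Check each constraint at x*: packaging 158/171 (slack 13); pick-and-place 157/157 (tight); components 435/435 (tight).
Slack constraints have shadow price 0 (complementary slackness).
From A_Bᵀ y = c: 3·y_pick-and-place + 5·y_components = 19; 1·y_pick-and-place + 6·y_components = 15.
Solving: y_pick-and-place = 3, y_components = 2.
Reduced cost of controllers: c₃ − yᵀa₃ = 24 − (3·5 + 2·5) = 24 − 25 = -1.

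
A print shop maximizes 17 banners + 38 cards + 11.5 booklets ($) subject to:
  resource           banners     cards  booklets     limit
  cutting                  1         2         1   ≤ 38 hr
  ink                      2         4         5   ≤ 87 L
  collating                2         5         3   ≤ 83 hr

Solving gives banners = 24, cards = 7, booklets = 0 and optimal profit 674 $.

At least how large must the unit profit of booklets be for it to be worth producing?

21

At the optimum: cutting uses 38 of 38 (binding); ink uses 76 of 87 (slack = 11); collating uses 83 of 83 (binding).
Since ink is not tight, its dual is 0.
The binding rows give the dual system: 1·y_cutting + 2·y_collating = 17 and 2·y_cutting + 5·y_collating = 38.
Solving: y_cutting = 9, y_collating = 4.
booklets enters the basis when its profit ≥ yᵀa₃ = 9·1 + 4·3 = 21.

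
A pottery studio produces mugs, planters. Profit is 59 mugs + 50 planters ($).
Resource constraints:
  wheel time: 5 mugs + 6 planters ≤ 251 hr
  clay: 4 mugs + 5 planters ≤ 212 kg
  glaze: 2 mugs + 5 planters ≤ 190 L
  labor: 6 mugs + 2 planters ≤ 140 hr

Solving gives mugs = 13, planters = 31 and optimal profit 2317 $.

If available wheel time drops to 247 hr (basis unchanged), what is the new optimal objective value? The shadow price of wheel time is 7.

Δb = -4, so new z* = 2317 + (7)·(-4) = 2317 − 28 = 2289.

2289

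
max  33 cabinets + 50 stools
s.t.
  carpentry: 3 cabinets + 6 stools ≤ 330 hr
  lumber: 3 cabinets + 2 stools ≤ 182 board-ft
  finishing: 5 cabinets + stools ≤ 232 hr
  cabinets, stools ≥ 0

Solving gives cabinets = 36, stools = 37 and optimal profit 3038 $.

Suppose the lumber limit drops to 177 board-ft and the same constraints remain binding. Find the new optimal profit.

At the optimum: carpentry uses 330 of 330 (binding); lumber uses 182 of 182 (binding); finishing uses 217 of 232 (slack = 15).
Since finishing is not tight, its dual is 0.
Dual feasibility on the basic columns requires 3·y_carpentry + 3·y_lumber = 33, 6·y_carpentry + 2·y_lumber = 50.
This yields shadow prices y_carpentry = 7, y_lumber = 4.
Δz = y_lumber·Δb = 4 × (-5) = -20, so new z* = 3038 − 20 = 3018.

3018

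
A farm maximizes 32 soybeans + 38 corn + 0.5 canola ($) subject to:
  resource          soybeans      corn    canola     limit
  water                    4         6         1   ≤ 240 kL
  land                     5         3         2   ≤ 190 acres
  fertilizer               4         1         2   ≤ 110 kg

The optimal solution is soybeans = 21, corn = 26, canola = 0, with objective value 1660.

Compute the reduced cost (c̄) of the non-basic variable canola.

-9.5

Binding: water and fertilizer. Non-binding: land (7 unused).
Slack constraints have shadow price 0 (complementary slackness).
From A_Bᵀ y = c: 4·y_water + 4·y_fertilizer = 32; 6·y_water + 1·y_fertilizer = 38.
Solving: y_water = 6, y_fertilizer = 2.
Reduced cost of canola: c₃ − yᵀa₃ = 0.5 − (6·1 + 2·2) = 0.5 − 10 = -9.5.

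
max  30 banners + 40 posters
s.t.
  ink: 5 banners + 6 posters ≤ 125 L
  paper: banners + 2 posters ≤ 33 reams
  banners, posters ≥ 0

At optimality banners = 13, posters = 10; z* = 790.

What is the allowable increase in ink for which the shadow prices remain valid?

40

Binding constraints: ink, paper. The basis is B = [[5,6],[1,2]] with det 4.
Per unit increase in ink, x* moves by d = (0.5, -0.25).
The basis stays optimal until posters reaches 0; allowable increase = 40 L.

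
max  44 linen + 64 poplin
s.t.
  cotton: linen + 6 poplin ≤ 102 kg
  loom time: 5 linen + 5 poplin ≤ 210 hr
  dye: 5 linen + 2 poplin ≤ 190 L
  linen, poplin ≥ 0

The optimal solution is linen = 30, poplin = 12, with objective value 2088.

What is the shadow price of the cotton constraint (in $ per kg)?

4

Binding: cotton and loom time. Non-binding: dye (16 unused).
Slack constraints have shadow price 0 (complementary slackness).
Dual feasibility on the basic columns requires 1·y_cotton + 5·y_loom time = 44, 6·y_cotton + 5·y_loom time = 64.
Solving: y_cotton = 4, y_loom time = 8.
Shadow price of cotton = 4.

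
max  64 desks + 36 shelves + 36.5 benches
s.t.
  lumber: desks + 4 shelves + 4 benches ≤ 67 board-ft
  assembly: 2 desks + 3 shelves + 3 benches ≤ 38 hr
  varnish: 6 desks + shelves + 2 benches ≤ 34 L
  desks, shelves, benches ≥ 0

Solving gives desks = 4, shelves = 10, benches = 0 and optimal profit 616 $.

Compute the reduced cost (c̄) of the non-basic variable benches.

-7

At the optimum: lumber uses 44 of 67 (slack = 23); assembly uses 38 of 38 (binding); varnish uses 34 of 34 (binding).
Since lumber is not tight, its dual is 0.
Dual feasibility on the basic columns requires 2·y_assembly + 6·y_varnish = 64, 3·y_assembly + 1·y_varnish = 36.
Solving: y_assembly = 9.5, y_varnish = 7.5.
Reduced cost of benches: c₃ − yᵀa₃ = 36.5 − (9.5·3 + 7.5·2) = 36.5 − 43.5 = -7.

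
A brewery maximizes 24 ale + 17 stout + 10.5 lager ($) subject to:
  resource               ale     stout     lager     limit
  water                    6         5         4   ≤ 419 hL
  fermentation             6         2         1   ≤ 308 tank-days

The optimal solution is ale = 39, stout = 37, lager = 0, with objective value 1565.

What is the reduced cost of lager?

At the optimum: water uses 419 of 419 (binding); fermentation uses 308 of 308 (binding).
Dual feasibility on the basic columns requires 6·y_water + 6·y_fermentation = 24, 5·y_water + 2·y_fermentation = 17.
→ y_water = 3 and y_fermentation = 1.
Reduced cost of lager: c₃ − yᵀa₃ = 10.5 − (3·4 + 1·1) = 10.5 − 13 = -2.5.

-2.5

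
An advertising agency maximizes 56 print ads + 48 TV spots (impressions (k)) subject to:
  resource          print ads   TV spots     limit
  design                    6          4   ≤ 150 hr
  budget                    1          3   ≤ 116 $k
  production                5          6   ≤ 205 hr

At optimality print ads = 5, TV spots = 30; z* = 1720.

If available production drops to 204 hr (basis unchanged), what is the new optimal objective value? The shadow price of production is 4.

Δb = -1, so new z* = 1720 + (4)·(-1) = 1720 − 4 = 1716.

1716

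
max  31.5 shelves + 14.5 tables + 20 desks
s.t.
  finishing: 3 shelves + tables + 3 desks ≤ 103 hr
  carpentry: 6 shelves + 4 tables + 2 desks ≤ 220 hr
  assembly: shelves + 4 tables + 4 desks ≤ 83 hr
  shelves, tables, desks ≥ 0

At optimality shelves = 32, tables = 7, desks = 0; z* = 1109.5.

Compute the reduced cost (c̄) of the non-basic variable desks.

-3.5

Check each constraint at x*: finishing 103/103 (tight); carpentry 220/220 (tight); assembly 60/83 (slack 23).
Since assembly is not tight, its dual is 0.
The binding rows give the dual system: 3·y_finishing + 6·y_carpentry = 31.5 and 1·y_finishing + 4·y_carpentry = 14.5.
Solving: y_finishing = 6.5, y_carpentry = 2.
Reduced cost of desks: c₃ − yᵀa₃ = 20 − (6.5·3 + 2·2) = 20 − 23.5 = -3.5.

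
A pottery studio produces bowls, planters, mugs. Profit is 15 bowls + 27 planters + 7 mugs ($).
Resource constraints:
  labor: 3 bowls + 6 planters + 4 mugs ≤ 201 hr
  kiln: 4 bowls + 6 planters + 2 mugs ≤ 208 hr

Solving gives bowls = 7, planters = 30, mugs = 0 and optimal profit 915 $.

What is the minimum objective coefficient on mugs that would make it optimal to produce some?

15

Check each constraint at x*: labor 201/201 (tight); kiln 208/208 (tight).
From A_Bᵀ y = c: 3·y_labor + 4·y_kiln = 15; 6·y_labor + 6·y_kiln = 27.
→ y_labor = 3 and y_kiln = 1.5.
mugs enters the basis when its profit ≥ yᵀa₃ = 3·4 + 1.5·2 = 15.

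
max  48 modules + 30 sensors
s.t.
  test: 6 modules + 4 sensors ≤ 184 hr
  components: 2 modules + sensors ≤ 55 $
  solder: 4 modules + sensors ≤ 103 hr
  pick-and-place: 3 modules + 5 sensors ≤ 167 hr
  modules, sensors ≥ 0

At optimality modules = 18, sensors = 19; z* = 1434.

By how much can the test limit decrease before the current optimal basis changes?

Binding constraints: test, components. The basis is B = [[6,4],[2,1]] with det -2.
Per unit decrease in test, x* moves by d = (0.5, -1).
The basis stays optimal until solder becomes binding; allowable decrease = 12 hr.

12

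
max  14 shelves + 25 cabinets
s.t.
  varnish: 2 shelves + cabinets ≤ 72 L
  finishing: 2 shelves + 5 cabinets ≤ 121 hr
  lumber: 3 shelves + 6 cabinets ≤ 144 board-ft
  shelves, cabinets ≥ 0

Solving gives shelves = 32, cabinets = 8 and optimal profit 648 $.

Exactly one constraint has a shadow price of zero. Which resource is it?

finishing

varnish: 72/72 (binding)
finishing: 104/121 (slack 17)
lumber: 144/144 (binding)
By complementary slackness, a constraint with positive slack has shadow price 0 → finishing.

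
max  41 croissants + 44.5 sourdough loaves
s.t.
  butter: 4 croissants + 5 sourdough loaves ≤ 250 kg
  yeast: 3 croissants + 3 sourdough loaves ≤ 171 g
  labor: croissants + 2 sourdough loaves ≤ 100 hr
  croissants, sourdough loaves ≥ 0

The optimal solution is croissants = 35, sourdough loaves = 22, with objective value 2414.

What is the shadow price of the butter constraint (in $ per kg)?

At the optimum: butter uses 250 of 250 (binding); yeast uses 171 of 171 (binding); labor uses 79 of 100 (slack = 21).
Since labor is not tight, its dual is 0.
The binding rows give the dual system: 4·y_butter + 3·y_yeast = 41 and 5·y_butter + 3·y_yeast = 44.5.
This yields shadow prices y_butter = 3.5, y_yeast = 9.
Shadow price of butter = 3.5.

3.5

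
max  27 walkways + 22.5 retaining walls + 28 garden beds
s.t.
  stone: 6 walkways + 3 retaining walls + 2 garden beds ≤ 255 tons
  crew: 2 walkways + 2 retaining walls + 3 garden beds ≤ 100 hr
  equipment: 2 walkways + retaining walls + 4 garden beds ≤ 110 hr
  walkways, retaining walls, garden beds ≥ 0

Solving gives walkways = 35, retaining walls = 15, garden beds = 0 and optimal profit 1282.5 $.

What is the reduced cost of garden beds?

-2

Check each constraint at x*: stone 255/255 (tight); crew 100/100 (tight); equipment 85/110 (slack 25).
By complementary slackness, y = 0 for the non-binding constraint.
Dual feasibility on the basic columns requires 6·y_stone + 2·y_crew = 27, 3·y_stone + 2·y_crew = 22.5.
Solving: y_stone = 1.5, y_crew = 9.
Reduced cost of garden beds: c₃ − yᵀa₃ = 28 − (1.5·2 + 9·3) = 28 − 30 = -2.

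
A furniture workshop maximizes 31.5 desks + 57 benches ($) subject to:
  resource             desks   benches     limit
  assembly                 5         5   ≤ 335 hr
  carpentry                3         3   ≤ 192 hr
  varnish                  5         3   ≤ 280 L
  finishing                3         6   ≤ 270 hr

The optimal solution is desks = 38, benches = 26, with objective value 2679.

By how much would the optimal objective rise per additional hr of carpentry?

Binding: carpentry and finishing. Non-binding: assembly (15 unused), varnish (12 unused).
By complementary slackness, y = 0 for the non-binding constraints.
Dual feasibility on the basic columns requires 3·y_carpentry + 3·y_finishing = 31.5, 3·y_carpentry + 6·y_finishing = 57.
This yields shadow prices y_carpentry = 2, y_finishing = 8.5.
Shadow price of carpentry = 2.

2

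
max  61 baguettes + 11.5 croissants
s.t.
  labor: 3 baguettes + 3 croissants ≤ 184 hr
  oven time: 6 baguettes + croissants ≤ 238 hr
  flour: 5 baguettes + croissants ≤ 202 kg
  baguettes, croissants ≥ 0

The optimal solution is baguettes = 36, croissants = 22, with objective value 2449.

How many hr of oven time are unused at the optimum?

oven time used = 6·36 + 1·22 = 238; slack = 238 − 238 = 0.

0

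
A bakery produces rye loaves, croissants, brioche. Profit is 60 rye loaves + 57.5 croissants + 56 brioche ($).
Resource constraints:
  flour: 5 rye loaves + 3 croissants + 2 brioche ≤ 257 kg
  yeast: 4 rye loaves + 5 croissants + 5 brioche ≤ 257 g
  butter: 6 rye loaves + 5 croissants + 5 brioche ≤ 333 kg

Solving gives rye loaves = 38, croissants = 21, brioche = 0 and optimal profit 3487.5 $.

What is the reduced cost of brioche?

-1.5

At the optimum: flour uses 253 of 257 (slack = 4); yeast uses 257 of 257 (binding); butter uses 333 of 333 (binding).
Slack constraints have shadow price 0 (complementary slackness).
Dual feasibility on the basic columns requires 4·y_yeast + 6·y_butter = 60, 5·y_yeast + 5·y_butter = 57.5.
Solving: y_yeast = 4.5, y_butter = 7.
Reduced cost of brioche: c₃ − yᵀa₃ = 56 − (4.5·5 + 7·5) = 56 − 57.5 = -1.5.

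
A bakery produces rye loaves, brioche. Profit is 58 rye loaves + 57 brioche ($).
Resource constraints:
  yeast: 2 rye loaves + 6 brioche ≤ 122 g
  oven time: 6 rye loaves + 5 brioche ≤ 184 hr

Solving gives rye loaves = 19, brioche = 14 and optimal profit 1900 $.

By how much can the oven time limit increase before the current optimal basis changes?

Binding constraints: yeast, oven time. The basis is B = [[2,6],[6,5]] with det -26.
Per unit increase in oven time, x* moves by d = (0.2308, -0.0769).
The basis stays optimal until brioche reaches 0; allowable increase = 182 hr.

182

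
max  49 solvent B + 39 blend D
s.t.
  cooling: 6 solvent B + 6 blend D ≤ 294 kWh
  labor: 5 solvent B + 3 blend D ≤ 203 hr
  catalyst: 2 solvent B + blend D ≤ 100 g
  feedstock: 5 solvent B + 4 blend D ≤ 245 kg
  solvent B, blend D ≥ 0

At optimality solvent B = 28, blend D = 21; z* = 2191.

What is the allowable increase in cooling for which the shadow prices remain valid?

Binding constraints: cooling, labor. The basis is B = [[6,6],[5,3]] with det -12.
Per unit increase in cooling, x* moves by d = (-0.25, 0.4167).
The basis stays optimal until feedstock becomes binding; allowable increase = 50.4 kWh.

50.4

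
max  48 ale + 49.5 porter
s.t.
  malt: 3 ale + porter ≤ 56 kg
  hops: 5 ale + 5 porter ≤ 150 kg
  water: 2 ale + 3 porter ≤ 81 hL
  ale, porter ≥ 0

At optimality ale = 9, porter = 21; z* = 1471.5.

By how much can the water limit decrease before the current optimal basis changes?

4

Binding constraints: hops, water. The basis is B = [[5,5],[2,3]] with det 5.
Per unit decrease in water, x* moves by d = (1, -1).
The basis stays optimal until malt becomes binding; allowable decrease = 4 hL.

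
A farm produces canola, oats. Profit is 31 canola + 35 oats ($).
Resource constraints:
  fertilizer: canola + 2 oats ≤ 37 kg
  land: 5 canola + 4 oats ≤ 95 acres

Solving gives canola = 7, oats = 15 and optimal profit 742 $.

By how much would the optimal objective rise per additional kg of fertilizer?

8.5

At the optimum: fertilizer uses 37 of 37 (binding); land uses 95 of 95 (binding).
Dual feasibility on the basic columns requires 1·y_fertilizer + 5·y_land = 31, 2·y_fertilizer + 4·y_land = 35.
→ y_fertilizer = 8.5 and y_land = 4.5.
Shadow price of fertilizer = 8.5.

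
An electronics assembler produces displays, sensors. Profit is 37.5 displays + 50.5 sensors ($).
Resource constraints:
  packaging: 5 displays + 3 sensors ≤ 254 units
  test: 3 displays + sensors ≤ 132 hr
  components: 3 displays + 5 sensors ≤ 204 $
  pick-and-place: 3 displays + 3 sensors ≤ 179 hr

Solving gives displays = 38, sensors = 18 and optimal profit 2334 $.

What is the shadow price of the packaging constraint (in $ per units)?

At the optimum: packaging uses 244 of 254 (slack = 10); test uses 132 of 132 (binding); components uses 204 of 204 (binding); pick-and-place uses 168 of 179 (slack = 11).
By complementary slackness, y = 0 for the non-binding constraints.
The binding rows give the dual system: 3·y_test + 3·y_components = 37.5 and 1·y_test + 5·y_components = 50.5.
This yields shadow prices y_test = 3, y_components = 9.5.
Shadow price of packaging = 0.

0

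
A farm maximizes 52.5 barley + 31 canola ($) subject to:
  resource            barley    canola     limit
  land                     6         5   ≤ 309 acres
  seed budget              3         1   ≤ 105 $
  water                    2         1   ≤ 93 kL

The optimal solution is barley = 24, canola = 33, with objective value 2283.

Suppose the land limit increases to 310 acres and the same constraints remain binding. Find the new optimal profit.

Check each constraint at x*: land 309/309 (tight); seed budget 105/105 (tight); water 81/93 (slack 12).
Since water is not tight, its dual is 0.
The binding rows give the dual system: 6·y_land + 3·y_seed budget = 52.5 and 5·y_land + 1·y_seed budget = 31.
→ y_land = 4.5 and y_seed budget = 8.5.
Δz = y_land·Δb = 4.5 × (1) = 4.5, so new z* = 2283 + 4.5 = 2287.5.

2287.5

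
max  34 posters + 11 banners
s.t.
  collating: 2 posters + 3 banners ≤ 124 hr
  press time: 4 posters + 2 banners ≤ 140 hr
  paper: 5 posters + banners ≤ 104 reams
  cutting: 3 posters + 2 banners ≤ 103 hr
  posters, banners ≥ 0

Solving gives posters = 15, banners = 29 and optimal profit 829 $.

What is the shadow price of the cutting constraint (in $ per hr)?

3

At the optimum: collating uses 117 of 124 (slack = 7); press time uses 118 of 140 (slack = 22); paper uses 104 of 104 (binding); cutting uses 103 of 103 (binding).
By complementary slackness, y = 0 for the non-binding constraints.
From A_Bᵀ y = c: 5·y_paper + 3·y_cutting = 34; 1·y_paper + 2·y_cutting = 11.
Solving: y_paper = 5, y_cutting = 3.
Shadow price of cutting = 3.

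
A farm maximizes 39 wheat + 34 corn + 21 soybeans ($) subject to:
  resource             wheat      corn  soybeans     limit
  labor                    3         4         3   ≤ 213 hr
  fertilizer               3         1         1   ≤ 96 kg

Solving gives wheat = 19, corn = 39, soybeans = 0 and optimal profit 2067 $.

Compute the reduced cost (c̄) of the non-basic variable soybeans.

Check each constraint at x*: labor 213/213 (tight); fertilizer 96/96 (tight).
The binding rows give the dual system: 3·y_labor + 3·y_fertilizer = 39 and 4·y_labor + 1·y_fertilizer = 34.
→ y_labor = 7 and y_fertilizer = 6.
Reduced cost of soybeans: c₃ − yᵀa₃ = 21 − (7·3 + 6·1) = 21 − 27 = -6.

-6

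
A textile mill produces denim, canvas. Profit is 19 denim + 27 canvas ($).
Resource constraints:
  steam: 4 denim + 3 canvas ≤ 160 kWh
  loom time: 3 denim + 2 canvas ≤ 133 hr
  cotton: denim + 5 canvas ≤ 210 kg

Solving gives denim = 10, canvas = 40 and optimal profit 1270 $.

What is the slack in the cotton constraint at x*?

cotton used = 1·10 + 5·40 = 210; slack = 210 − 210 = 0.

0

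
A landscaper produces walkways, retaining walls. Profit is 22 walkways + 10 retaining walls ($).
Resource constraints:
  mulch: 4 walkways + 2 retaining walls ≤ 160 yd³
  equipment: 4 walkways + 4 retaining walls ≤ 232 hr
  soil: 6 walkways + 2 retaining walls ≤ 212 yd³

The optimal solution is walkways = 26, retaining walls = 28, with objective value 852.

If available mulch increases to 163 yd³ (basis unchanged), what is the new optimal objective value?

At the optimum: mulch uses 160 of 160 (binding); equipment uses 216 of 232 (slack = 16); soil uses 212 of 212 (binding).
Slack constraints have shadow price 0 (complementary slackness).
Dual feasibility on the basic columns requires 4·y_mulch + 6·y_soil = 22, 2·y_mulch + 2·y_soil = 10.
→ y_mulch = 4 and y_soil = 1.
Δz = y_mulch·Δb = 4 × (3) = 12, so new z* = 852 + 12 = 864.

864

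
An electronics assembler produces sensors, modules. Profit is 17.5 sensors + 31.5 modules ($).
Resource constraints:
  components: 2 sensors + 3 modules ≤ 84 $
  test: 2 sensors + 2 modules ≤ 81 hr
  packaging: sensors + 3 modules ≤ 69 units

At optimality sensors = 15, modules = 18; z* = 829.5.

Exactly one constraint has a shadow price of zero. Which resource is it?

test

components: 84/84 (binding)
test: 66/81 (slack 15)
packaging: 69/69 (binding)
By complementary slackness, a constraint with positive slack has shadow price 0 → test.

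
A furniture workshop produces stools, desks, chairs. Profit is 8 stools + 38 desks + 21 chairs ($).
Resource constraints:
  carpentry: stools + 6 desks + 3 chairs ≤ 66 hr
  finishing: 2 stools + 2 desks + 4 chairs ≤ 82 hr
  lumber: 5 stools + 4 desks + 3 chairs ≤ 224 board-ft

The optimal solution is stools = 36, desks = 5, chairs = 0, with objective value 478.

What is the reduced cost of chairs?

-1

At the optimum: carpentry uses 66 of 66 (binding); finishing uses 82 of 82 (binding); lumber uses 200 of 224 (slack = 24).
Slack constraints have shadow price 0 (complementary slackness).
Dual feasibility on the basic columns requires 1·y_carpentry + 2·y_finishing = 8, 6·y_carpentry + 2·y_finishing = 38.
Solving: y_carpentry = 6, y_finishing = 1.
Reduced cost of chairs: c₃ − yᵀa₃ = 21 − (6·3 + 1·4) = 21 − 22 = -1.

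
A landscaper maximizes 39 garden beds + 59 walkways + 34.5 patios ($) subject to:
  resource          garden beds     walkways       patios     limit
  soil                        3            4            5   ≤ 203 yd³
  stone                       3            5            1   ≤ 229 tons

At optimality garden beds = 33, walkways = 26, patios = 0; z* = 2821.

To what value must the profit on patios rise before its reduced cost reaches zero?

37

At the optimum: soil uses 203 of 203 (binding); stone uses 229 of 229 (binding).
Dual feasibility on the basic columns requires 3·y_soil + 3·y_stone = 39, 4·y_soil + 5·y_stone = 59.
→ y_soil = 6 and y_stone = 7.
patios enters the basis when its profit ≥ yᵀa₃ = 6·5 + 7·1 = 37.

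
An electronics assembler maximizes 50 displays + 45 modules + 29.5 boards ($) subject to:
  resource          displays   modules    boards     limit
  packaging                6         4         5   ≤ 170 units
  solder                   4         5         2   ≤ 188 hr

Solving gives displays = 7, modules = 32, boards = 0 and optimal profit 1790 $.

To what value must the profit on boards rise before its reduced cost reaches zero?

Both packaging and solder are binding at x*.
From A_Bᵀ y = c: 6·y_packaging + 4·y_solder = 50; 4·y_packaging + 5·y_solder = 45.
→ y_packaging = 5 and y_solder = 5.
boards enters the basis when its profit ≥ yᵀa₃ = 5·5 + 5·2 = 35.

35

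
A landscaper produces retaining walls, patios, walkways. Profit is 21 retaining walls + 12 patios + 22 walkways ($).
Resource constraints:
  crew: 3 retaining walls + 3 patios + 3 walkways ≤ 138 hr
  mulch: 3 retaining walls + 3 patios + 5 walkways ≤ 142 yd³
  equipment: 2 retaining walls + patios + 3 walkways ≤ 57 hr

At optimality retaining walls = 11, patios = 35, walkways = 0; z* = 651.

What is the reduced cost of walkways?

Check each constraint at x*: crew 138/138 (tight); mulch 138/142 (slack 4); equipment 57/57 (tight).
By complementary slackness, y = 0 for the non-binding constraint.
From A_Bᵀ y = c: 3·y_crew + 2·y_equipment = 21; 3·y_crew + 1·y_equipment = 12.
→ y_crew = 1 and y_equipment = 9.
Reduced cost of walkways: c₃ − yᵀa₃ = 22 − (1·3 + 9·3) = 22 − 30 = -8.

-8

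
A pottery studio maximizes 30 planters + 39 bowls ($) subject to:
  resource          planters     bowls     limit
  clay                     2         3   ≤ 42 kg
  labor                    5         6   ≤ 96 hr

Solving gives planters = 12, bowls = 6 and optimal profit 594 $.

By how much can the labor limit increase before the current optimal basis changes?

9

Binding constraints: clay, labor. The basis is B = [[2,3],[5,6]] with det -3.
Per unit increase in labor, x* moves by d = (1, -0.6667).
The basis stays optimal until bowls reaches 0; allowable increase = 9 hr.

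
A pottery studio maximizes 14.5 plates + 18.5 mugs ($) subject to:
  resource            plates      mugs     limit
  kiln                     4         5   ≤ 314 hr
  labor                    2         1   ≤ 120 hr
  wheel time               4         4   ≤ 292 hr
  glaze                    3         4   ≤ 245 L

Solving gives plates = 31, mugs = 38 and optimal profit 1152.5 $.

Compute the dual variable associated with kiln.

2.5

At the optimum: kiln uses 314 of 314 (binding); labor uses 100 of 120 (slack = 20); wheel time uses 276 of 292 (slack = 16); glaze uses 245 of 245 (binding).
Since labor, wheel time are not tight, their duals are 0.
The binding rows give the dual system: 4·y_kiln + 3·y_glaze = 14.5 and 5·y_kiln + 4·y_glaze = 18.5.
Solving: y_kiln = 2.5, y_glaze = 1.5.
Shadow price of kiln = 2.5.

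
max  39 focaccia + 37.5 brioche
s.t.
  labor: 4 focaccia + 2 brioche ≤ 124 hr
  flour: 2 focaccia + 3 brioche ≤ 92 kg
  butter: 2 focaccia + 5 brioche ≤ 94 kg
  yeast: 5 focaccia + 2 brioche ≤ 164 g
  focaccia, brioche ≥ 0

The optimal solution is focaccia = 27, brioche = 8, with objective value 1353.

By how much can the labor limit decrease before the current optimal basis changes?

86.4

Binding constraints: labor, butter. The basis is B = [[4,2],[2,5]] with det 16.
Per unit decrease in labor, x* moves by d = (-0.3125, 0.125).
The basis stays optimal until focaccia reaches 0; allowable decrease = 86.4 hr.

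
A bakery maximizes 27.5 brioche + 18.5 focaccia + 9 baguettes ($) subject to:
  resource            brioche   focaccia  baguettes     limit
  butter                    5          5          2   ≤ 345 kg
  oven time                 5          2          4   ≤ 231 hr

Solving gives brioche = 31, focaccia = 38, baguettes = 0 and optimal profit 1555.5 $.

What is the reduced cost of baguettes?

Both butter and oven time are binding at x*.
Dual feasibility on the basic columns requires 5·y_butter + 5·y_oven time = 27.5, 5·y_butter + 2·y_oven time = 18.5.
Solving: y_butter = 2.5, y_oven time = 3.
Reduced cost of baguettes: c₃ − yᵀa₃ = 9 − (2.5·2 + 3·4) = 9 − 17 = -8.

-8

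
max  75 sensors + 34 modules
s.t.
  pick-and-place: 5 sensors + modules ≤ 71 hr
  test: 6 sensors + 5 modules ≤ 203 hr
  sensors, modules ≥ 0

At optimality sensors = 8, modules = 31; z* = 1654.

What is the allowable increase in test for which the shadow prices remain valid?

152

Binding constraints: pick-and-place, test. The basis is B = [[5,1],[6,5]] with det 19.
Per unit increase in test, x* moves by d = (-0.0526, 0.2632).
The basis stays optimal until sensors reaches 0; allowable increase = 152 hr.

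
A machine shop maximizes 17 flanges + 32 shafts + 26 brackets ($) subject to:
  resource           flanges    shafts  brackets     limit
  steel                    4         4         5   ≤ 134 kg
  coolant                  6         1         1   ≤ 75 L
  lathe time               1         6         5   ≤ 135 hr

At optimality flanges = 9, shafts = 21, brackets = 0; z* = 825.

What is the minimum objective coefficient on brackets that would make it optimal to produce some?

27

At the optimum: steel uses 120 of 134 (slack = 14); coolant uses 75 of 75 (binding); lathe time uses 135 of 135 (binding).
By complementary slackness, y = 0 for the non-binding constraint.
From A_Bᵀ y = c: 6·y_coolant + 1·y_lathe time = 17; 1·y_coolant + 6·y_lathe time = 32.
→ y_coolant = 2 and y_lathe time = 5.
brackets enters the basis when its profit ≥ yᵀa₃ = 2·1 + 5·5 = 27.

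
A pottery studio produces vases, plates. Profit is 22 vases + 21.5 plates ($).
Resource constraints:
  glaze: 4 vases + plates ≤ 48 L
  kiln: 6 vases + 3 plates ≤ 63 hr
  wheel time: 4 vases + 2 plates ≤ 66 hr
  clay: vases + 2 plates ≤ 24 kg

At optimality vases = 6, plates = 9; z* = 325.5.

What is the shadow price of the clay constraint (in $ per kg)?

7

Binding: kiln and clay. Non-binding: glaze (15 unused), wheel time (24 unused).
Since glaze, wheel time are not tight, their duals are 0.
Dual feasibility on the basic columns requires 6·y_kiln + 1·y_clay = 22, 3·y_kiln + 2·y_clay = 21.5.
→ y_kiln = 2.5 and y_clay = 7.
Shadow price of clay = 7.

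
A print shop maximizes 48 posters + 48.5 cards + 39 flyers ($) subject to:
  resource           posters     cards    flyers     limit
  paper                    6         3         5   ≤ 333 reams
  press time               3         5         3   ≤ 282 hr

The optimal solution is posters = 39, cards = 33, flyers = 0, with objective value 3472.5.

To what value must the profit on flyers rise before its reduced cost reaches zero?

43.5

At the optimum: paper uses 333 of 333 (binding); press time uses 282 of 282 (binding).
The binding rows give the dual system: 6·y_paper + 3·y_press time = 48 and 3·y_paper + 5·y_press time = 48.5.
Solving: y_paper = 4.5, y_press time = 7.
flyers enters the basis when its profit ≥ yᵀa₃ = 4.5·5 + 7·3 = 43.5.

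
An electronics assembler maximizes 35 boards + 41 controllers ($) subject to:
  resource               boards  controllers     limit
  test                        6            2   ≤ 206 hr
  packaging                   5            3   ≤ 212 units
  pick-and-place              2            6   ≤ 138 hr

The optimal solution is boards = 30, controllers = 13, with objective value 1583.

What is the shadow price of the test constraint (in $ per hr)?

4

Check each constraint at x*: test 206/206 (tight); packaging 189/212 (slack 23); pick-and-place 138/138 (tight).
Since packaging is not tight, its dual is 0.
The binding rows give the dual system: 6·y_test + 2·y_pick-and-place = 35 and 2·y_test + 6·y_pick-and-place = 41.
This yields shadow prices y_test = 4, y_pick-and-place = 5.5.
Shadow price of test = 4.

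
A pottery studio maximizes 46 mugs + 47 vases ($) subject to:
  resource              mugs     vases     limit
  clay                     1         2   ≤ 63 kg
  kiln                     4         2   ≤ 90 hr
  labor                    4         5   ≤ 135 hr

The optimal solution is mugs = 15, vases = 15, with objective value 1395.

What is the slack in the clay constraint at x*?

clay used = 1·15 + 2·15 = 45; slack = 63 − 45 = 18.

18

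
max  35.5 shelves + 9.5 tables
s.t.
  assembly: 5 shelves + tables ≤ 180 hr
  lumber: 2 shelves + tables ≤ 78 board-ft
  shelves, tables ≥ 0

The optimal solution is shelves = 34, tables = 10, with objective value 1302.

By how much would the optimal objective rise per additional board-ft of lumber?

4

At the optimum: assembly uses 180 of 180 (binding); lumber uses 78 of 78 (binding).
The binding rows give the dual system: 5·y_assembly + 2·y_lumber = 35.5 and 1·y_assembly + 1·y_lumber = 9.5.
Solving: y_assembly = 5.5, y_lumber = 4.
Shadow price of lumber = 4.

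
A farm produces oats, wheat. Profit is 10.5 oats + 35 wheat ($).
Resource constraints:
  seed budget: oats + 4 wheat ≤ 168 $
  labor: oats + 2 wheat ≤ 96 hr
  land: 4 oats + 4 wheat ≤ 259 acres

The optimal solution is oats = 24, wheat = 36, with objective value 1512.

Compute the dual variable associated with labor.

3.5

At the optimum: seed budget uses 168 of 168 (binding); labor uses 96 of 96 (binding); land uses 240 of 259 (slack = 19).
Slack constraints have shadow price 0 (complementary slackness).
The binding rows give the dual system: 1·y_seed budget + 1·y_labor = 10.5 and 4·y_seed budget + 2·y_labor = 35.
This yields shadow prices y_seed budget = 7, y_labor = 3.5.
Shadow price of labor = 3.5.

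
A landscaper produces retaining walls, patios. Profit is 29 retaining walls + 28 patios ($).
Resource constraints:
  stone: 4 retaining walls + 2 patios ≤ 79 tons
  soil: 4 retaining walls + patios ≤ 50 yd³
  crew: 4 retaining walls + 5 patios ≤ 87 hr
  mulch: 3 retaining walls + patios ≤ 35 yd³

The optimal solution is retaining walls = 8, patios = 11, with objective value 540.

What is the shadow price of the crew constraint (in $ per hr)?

At the optimum: stone uses 54 of 79 (slack = 25); soil uses 43 of 50 (slack = 7); crew uses 87 of 87 (binding); mulch uses 35 of 35 (binding).
Since stone, soil are not tight, their duals are 0.
Dual feasibility on the basic columns requires 4·y_crew + 3·y_mulch = 29, 5·y_crew + 1·y_mulch = 28.
This yields shadow prices y_crew = 5, y_mulch = 3.
Shadow price of crew = 5.

5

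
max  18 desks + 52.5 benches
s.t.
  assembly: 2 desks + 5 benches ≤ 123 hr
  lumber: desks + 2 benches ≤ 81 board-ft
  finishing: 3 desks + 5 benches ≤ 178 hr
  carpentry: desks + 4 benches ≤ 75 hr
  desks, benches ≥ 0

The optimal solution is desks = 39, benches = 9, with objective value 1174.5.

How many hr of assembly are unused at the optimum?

assembly used = 2·39 + 5·9 = 123; slack = 123 − 123 = 0.

0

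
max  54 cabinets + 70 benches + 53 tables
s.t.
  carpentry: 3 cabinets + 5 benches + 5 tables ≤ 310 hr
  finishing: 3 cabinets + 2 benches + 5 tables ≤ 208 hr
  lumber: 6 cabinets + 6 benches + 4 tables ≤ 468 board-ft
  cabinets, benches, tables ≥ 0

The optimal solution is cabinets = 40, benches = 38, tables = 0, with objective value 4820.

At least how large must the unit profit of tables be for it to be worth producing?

Binding: carpentry and lumber. Non-binding: finishing (12 unused).
Slack constraints have shadow price 0 (complementary slackness).
Dual feasibility on the basic columns requires 3·y_carpentry + 6·y_lumber = 54, 5·y_carpentry + 6·y_lumber = 70.
Solving: y_carpentry = 8, y_lumber = 5.
tables enters the basis when its profit ≥ yᵀa₃ = 8·5 + 5·4 = 60.

60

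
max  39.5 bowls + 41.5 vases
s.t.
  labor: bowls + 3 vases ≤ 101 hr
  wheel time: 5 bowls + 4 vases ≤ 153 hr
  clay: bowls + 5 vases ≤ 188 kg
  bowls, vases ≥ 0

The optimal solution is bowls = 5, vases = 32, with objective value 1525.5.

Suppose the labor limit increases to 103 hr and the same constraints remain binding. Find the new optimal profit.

1534.5

Check each constraint at x*: labor 101/101 (tight); wheel time 153/153 (tight); clay 165/188 (slack 23).
By complementary slackness, y = 0 for the non-binding constraint.
Dual feasibility on the basic columns requires 1·y_labor + 5·y_wheel time = 39.5, 3·y_labor + 4·y_wheel time = 41.5.
Solving: y_labor = 4.5, y_wheel time = 7.
Δz = y_labor·Δb = 4.5 × (2) = 9, so new z* = 1525.5 + 9 = 1534.5.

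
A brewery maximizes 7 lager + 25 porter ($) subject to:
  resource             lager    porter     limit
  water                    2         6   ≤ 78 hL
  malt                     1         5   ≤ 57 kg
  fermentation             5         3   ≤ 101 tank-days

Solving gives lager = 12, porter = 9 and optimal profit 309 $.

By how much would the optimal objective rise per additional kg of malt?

Check each constraint at x*: water 78/78 (tight); malt 57/57 (tight); fermentation 87/101 (slack 14).
Since fermentation is not tight, its dual is 0.
The binding rows give the dual system: 2·y_water + 1·y_malt = 7 and 6·y_water + 5·y_malt = 25.
→ y_water = 2.5 and y_malt = 2.
Shadow price of malt = 2.

2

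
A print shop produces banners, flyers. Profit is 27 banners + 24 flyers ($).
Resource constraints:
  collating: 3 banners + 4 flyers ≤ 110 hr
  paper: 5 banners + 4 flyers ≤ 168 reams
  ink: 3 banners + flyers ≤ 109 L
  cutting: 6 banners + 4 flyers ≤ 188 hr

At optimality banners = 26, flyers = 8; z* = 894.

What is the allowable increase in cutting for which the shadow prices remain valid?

Binding constraints: collating, cutting. The basis is B = [[3,4],[6,4]] with det -12.
Per unit increase in cutting, x* moves by d = (0.3333, -0.25).
The basis stays optimal until paper becomes binding; allowable increase = 9 hr.

9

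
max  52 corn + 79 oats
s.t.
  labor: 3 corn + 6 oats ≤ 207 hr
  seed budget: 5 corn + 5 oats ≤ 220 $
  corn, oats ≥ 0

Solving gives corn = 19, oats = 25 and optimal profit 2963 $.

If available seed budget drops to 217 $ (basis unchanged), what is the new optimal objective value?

2948

Check each constraint at x*: labor 207/207 (tight); seed budget 220/220 (tight).
From A_Bᵀ y = c: 3·y_labor + 5·y_seed budget = 52; 6·y_labor + 5·y_seed budget = 79.
Solving: y_labor = 9, y_seed budget = 5.
Δz = y_seed budget·Δb = 5 × (-3) = -15, so new z* = 2963 − 15 = 2948.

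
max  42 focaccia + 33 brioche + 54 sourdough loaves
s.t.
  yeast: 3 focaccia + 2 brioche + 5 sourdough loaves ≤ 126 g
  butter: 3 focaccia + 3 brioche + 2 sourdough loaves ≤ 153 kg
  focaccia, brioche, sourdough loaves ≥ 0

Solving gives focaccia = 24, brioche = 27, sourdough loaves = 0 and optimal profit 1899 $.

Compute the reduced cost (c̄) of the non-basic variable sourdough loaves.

Both yeast and butter are binding at x*.
From A_Bᵀ y = c: 3·y_yeast + 3·y_butter = 42; 2·y_yeast + 3·y_butter = 33.
This yields shadow prices y_yeast = 9, y_butter = 5.
Reduced cost of sourdough loaves: c₃ − yᵀa₃ = 54 − (9·5 + 5·2) = 54 − 55 = -1.

-1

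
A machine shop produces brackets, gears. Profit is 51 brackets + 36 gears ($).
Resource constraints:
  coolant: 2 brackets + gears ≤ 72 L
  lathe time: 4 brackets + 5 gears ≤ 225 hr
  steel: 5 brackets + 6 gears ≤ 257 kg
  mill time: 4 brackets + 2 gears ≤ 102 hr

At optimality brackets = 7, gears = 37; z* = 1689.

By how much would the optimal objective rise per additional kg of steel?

3

At the optimum: coolant uses 51 of 72 (slack = 21); lathe time uses 213 of 225 (slack = 12); steel uses 257 of 257 (binding); mill time uses 102 of 102 (binding).
By complementary slackness, y = 0 for the non-binding constraints.
The binding rows give the dual system: 5·y_steel + 4·y_mill time = 51 and 6·y_steel + 2·y_mill time = 36.
This yields shadow prices y_steel = 3, y_mill time = 9.
Shadow price of steel = 3.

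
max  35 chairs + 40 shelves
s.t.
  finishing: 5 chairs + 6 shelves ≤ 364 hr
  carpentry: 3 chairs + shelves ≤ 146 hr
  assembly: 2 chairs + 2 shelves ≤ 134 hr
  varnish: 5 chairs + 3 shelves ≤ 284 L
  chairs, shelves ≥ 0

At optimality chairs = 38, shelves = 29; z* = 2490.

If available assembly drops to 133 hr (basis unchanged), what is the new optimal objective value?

At the optimum: finishing uses 364 of 364 (binding); carpentry uses 143 of 146 (slack = 3); assembly uses 134 of 134 (binding); varnish uses 277 of 284 (slack = 7).
Since carpentry, varnish are not tight, their duals are 0.
Dual feasibility on the basic columns requires 5·y_finishing + 2·y_assembly = 35, 6·y_finishing + 2·y_assembly = 40.
This yields shadow prices y_finishing = 5, y_assembly = 5.
Δz = y_assembly·Δb = 5 × (-1) = -5, so new z* = 2490 − 5 = 2485.

2485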